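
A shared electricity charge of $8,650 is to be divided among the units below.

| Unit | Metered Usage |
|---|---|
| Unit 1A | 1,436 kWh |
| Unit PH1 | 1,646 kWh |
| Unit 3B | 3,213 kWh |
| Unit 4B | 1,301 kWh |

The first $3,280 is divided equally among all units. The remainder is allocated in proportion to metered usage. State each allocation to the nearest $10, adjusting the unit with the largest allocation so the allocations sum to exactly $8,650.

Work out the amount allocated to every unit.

Equal tier: $3,280 ÷ 4 = $820 apiece.
Remainder $5,370 by metered usage (total 7,596): Unit 1A 1,015.18 → $1,020; Unit PH1 1,163.64 → $1,160; Unit 3B 2,271.43 → $2,270; Unit 4B 919.74 → $920.
Totals: Unit 1A $820 + $1,020 = $1,840; Unit PH1 $820 + $1,160 = $1,980; Unit 3B $820 + $2,270 = $3,090; Unit 4B $820 + $920 = $1,740.

Unit 1A: $1,840; Unit PH1: $1,980; Unit 3B: $3,090; Unit 4B: $1,740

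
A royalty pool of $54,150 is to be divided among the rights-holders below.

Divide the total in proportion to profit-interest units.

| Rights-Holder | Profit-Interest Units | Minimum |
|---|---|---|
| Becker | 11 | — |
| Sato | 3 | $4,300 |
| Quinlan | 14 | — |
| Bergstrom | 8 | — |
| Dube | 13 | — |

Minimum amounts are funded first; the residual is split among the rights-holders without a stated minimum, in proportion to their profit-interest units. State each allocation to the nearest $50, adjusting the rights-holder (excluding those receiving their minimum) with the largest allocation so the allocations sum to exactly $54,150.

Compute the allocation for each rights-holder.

Fund the minimums — Sato $4,300. Balance $49,850.
Balance split over remaining profit-interest units 46: Becker 11,920.65 → $11,900; Quinlan 15,171.74 → $15,150; Bergstrom 8,669.57 → $8,650; Dube 14,088.04 → $14,100.
Rounding difference +$50 applied to Quinlan → $15,200.

Becker: $11,900 | Sato: $4,300 | Quinlan: $15,200 | Bergstrom: $8,650 | Dube: $14,100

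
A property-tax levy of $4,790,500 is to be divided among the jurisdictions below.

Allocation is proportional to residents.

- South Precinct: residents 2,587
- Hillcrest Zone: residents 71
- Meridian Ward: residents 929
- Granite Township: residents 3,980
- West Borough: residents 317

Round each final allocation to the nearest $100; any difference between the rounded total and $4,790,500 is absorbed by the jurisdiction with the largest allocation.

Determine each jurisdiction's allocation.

Total residents = 7,884.
Unrounded shares: South Precinct 2,587/7,884 × $4,790,500 = 1,571,920.79; Hillcrest Zone 71/7,884 × $4,790,500 = 43,141.24; Meridian Ward 929/7,884 × $4,790,500 = 564,481.80; Granite Township 3,980/7,884 × $4,790,500 = 2,418,339.68; West Borough 317/7,884 × $4,790,500 = 192,616.50.
After rounding ($100): South Precinct $1,571,900; Hillcrest Zone $43,100; Meridian Ward $564,500; Granite Township $2,418,300; West Borough $192,600. Sum = $4,790,400.
Difference $4,790,500 − $4,790,400 = +$100 applied to largest allocation (Granite Township): Granite Township becomes $2,418,400.

South Precinct: $1,571,900 | Hillcrest Zone: $43,100 | Meridian Ward: $564,500 | Granite Township: $2,418,400 | West Borough: $192,600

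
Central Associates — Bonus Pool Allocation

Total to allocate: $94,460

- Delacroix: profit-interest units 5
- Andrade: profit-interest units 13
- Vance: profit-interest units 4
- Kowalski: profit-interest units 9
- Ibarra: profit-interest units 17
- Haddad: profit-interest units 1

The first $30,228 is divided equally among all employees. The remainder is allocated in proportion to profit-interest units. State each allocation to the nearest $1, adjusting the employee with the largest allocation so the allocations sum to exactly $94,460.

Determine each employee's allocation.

Equal tier: $30,228 ÷ 6 = $5,038 apiece.
Remainder $64,232 by profit-interest units (total 49): Delacroix 6,554.29 → $6,554; Andrade 17,041.14 → $17,041; Vance 5,243.43 → $5,243; Kowalski 11,797.71 → $11,798; Ibarra 22,284.57 → $22,285; Haddad 1,310.86 → $1,311.
Totals: Delacroix $5,038 + $6,554 = $11,592; Andrade $5,038 + $17,041 = $22,079; Vance $5,038 + $5,243 = $10,281; Kowalski $5,038 + $11,798 = $16,836; Ibarra $5,038 + $22,285 = $27,323; Haddad $5,038 + $1,311 = $6,349.

Delacroix: $11,592 | Andrade: $22,079 | Vance: $10,281 | Kowalski: $16,836 | Ibarra: $27,323 | Haddad: $6,349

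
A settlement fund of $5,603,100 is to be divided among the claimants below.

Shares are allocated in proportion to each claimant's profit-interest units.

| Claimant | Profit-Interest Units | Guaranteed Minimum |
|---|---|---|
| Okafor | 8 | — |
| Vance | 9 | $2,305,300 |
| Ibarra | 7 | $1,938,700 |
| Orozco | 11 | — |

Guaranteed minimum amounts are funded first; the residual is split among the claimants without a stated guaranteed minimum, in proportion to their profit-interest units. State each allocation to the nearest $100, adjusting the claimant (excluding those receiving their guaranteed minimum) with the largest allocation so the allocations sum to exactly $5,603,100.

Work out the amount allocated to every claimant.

Guaranteed amounts: Vance $2,305,300; Ibarra $1,938,700. Remaining pool $1,359,100.
Remaining pool split over remaining profit-interest units 19: Okafor 572,252.63 → $572,300; Orozco 786,847.37 → $786,800.

Okafor: $572,300 | Vance: $2,305,300 | Ibarra: $1,938,700 | Orozco: $786,800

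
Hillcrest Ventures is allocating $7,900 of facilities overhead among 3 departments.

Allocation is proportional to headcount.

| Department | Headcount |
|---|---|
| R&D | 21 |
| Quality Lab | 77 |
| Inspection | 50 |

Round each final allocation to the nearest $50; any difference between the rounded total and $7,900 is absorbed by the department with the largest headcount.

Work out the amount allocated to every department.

Total headcount = 148.
Unrounded shares: R&D 21/148 × $7,900 = 1,120.95; Quality Lab 77/148 × $7,900 = 4,110.14; Inspection 50/148 × $7,900 = 2,668.92.
After rounding ($50): R&D $1,100; Quality Lab $4,100; Inspection $2,650. Sum = $7,850.
Difference $7,900 − $7,850 = +$50 applied to largest headcount (Quality Lab): Quality Lab becomes $4,150.

R&D: $1,100 | Quality Lab: $4,150 | Inspection: $2,650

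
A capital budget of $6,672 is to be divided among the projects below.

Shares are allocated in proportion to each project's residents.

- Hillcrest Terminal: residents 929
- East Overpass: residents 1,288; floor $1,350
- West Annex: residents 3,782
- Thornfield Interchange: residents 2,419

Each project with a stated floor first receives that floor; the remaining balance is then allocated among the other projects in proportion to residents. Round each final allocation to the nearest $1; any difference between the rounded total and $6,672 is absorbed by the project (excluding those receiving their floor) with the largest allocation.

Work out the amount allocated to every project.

Hillcrest Terminal: $693; East Overpass: $1,350; West Annex: $2,823; Thornfield Interchange: $1,806

Minimums first: East Overpass $1,350. Remaining pool $5,322.
Remaining pool split over remaining residents 7,130: Hillcrest Terminal 693.43 → $693; West Annex 2,822.97 → $2,823; Thornfield Interchange 1,805.60 → $1,806.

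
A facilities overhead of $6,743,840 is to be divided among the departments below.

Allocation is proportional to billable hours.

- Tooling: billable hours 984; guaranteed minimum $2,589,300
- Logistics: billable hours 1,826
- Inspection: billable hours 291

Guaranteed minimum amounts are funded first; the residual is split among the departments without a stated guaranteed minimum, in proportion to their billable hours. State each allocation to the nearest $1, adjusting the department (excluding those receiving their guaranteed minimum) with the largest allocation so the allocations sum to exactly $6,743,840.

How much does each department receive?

Tooling: $2,589,300 · Logistics: $3,583,462 · Inspection: $571,078

Fund the minimums — Tooling $2,589,300. Residual $4,154,540.
Residual split over remaining billable hours 2,117: Logistics 3,583,462.47 → $3,583,462; Inspection 571,077.53 → $571,078.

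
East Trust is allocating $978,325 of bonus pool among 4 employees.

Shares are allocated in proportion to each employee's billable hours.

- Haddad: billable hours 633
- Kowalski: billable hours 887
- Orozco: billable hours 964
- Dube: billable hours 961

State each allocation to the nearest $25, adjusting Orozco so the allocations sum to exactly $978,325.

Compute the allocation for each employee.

Total billable hours = 3,445.
Proportional shares: Haddad 633/3,445 × $978,325 = 179,761.89; Kowalski 887/3,445 × $978,325 = 251,893.84; Orozco 964/3,445 × $978,325 = 273,760.61; Dube 961/3,445 × $978,325 = 272,908.66.
At nearest $25: Haddad $179,750; Kowalski $251,900; Orozco $273,750; Dube $272,900. Sum = $978,300.
Difference $978,325 − $978,300 = +$25 applied to Orozco: Orozco becomes $273,775.

Haddad: $179,750 · Kowalski: $251,900 · Orozco: $273,775 · Dube: $272,900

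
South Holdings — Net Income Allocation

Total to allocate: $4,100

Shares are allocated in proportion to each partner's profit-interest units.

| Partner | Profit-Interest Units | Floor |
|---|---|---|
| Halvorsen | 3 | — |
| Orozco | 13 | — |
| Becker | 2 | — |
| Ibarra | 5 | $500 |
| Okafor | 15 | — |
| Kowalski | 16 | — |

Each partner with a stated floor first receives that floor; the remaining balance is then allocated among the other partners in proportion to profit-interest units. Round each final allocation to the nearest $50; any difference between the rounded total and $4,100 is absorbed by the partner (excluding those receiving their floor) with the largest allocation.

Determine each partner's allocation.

Halvorsen: $200 · Orozco: $950 · Becker: $150 · Ibarra: $500 · Okafor: $1,100 · Kowalski: $1,200

Minimums first: Ibarra $500. Residual $3,600.
Residual split over remaining profit-interest units 49: Halvorsen 220.41 → $200; Orozco 955.10 → $950; Becker 146.94 → $150; Okafor 1,102.04 → $1,100; Kowalski 1,175.51 → $1,200.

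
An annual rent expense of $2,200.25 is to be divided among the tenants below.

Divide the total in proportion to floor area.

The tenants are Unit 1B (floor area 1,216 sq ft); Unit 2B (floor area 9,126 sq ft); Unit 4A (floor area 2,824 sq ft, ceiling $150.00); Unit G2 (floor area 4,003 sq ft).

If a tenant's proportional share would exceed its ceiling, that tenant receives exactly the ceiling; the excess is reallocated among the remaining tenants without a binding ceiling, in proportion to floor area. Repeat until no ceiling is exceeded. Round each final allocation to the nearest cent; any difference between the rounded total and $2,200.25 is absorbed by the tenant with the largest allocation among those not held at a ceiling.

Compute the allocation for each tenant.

Unit 1B: $173.80; Unit 2B: $1,304.32; Unit 4A: $150.00; Unit G2: $572.13

Floor area total: 17,169.
Proportional shares (ignoring caps): Unit 1B 155.8334; Unit 2B 1,169.5196; Unit 4A 361.9026; Unit G2 512.9944.
Capped: Unit 4A ($150.00); remaining pool $2,050.25 reallocated over remaining floor area 14,345.
Shares after redistribution: Unit 1B 173.7960 → $173.80; Unit 2B 1,304.3277 → $1,304.33; Unit G2 572.1262 → $572.13.
Rounding difference −$0.01 applied to Unit 2B → $1,304.32.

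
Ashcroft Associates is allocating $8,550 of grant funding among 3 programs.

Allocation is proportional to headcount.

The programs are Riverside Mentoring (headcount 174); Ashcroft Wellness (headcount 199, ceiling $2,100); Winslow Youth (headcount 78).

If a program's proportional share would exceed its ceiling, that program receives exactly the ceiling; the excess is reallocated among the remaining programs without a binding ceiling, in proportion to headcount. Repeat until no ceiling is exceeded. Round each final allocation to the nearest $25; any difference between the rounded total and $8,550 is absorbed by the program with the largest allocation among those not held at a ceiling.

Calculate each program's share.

Riverside Mentoring: $4,450; Ashcroft Wellness: $2,100; Winslow Youth: $2,000

Total headcount = 451.
Proportional shares (ignoring caps): Riverside Mentoring 3,298.67; Ashcroft Wellness 3,772.62; Winslow Youth 1,478.71.
Held at cap: Ashcroft Wellness ($2,100); balance $6,450 reallocated over remaining headcount 252.
Remaining shares: Riverside Mentoring 4,453.57 → $4,450; Winslow Youth 1,996.43 → $2,000.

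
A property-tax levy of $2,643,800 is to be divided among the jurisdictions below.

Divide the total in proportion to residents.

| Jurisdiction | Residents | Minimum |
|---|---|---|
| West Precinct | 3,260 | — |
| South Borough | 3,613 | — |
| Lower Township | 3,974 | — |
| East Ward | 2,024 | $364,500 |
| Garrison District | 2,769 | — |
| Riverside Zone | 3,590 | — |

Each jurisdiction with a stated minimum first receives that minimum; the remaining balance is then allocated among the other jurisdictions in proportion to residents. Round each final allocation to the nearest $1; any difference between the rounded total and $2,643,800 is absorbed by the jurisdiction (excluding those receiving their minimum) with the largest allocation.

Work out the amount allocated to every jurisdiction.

Fund the minimums — East Ward $364,500. Residual $2,279,300.
Residual split over remaining residents 17,206: West Precinct 431,856.21 → $431,856; South Borough 478,618.56 → $478,619; Lower Township 526,440.67 → $526,441; Garrison District 366,812.84 → $366,813; Riverside Zone 475,571.72 → $475,572.
Rounding difference −$1 applied to Lower Township → $526,440.

West Precinct: $431,856 | South Borough: $478,619 | Lower Township: $526,440 | East Ward: $364,500 | Garrison District: $366,813 | Riverside Zone: $475,572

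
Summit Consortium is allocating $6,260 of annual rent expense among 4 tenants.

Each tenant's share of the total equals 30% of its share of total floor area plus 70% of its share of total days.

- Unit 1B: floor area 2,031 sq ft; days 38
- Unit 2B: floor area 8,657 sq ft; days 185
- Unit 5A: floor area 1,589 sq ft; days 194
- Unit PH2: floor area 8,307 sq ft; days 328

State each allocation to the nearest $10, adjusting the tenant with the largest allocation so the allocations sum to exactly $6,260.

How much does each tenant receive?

Floor area total 20,584; days total 745.
Composite weights (30% floor area + 70% days): Unit 1B 0.0653; Unit 2B 0.3000; Unit 5A 0.2054; Unit PH2 0.4293.
Raw shares: Unit 1B 408.81; Unit 2B 1,877.98; Unit 5A 1,286.06; Unit PH2 2,687.15.
After rounding ($10): Unit 1B $410; Unit 2B $1,880; Unit 5A $1,290; Unit PH2 $2,690. Sum = $6,270.
Difference $6,260 − $6,270 = −$10 applied to largest allocation (Unit PH2): Unit PH2 becomes $2,680.

Unit 1B: $410 · Unit 2B: $1,880 · Unit 5A: $1,290 · Unit PH2: $2,680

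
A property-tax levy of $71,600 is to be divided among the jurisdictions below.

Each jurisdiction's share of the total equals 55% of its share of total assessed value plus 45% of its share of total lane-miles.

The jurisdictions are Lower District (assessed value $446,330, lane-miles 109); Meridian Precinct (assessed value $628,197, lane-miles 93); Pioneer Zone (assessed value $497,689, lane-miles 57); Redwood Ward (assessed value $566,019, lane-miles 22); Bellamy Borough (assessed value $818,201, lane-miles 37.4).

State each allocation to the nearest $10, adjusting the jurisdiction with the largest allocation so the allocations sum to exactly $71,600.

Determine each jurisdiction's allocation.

Assessed value total 2,956,436; lane-miles total 318.4.
Blended shares (55% assessed value + 45% lane-miles): Lower District 0.2371; Meridian Precinct 0.2483; Pioneer Zone 0.1731; Redwood Ward 0.1364; Bellamy Borough 0.2051.
Pro-rata amounts: Lower District 16,975.24; Meridian Precinct 17,778.63; Pioneer Zone 12,397.29; Redwood Ward 9,765.68; Bellamy Borough 14,683.15.
After rounding ($10): Lower District $16,980; Meridian Precinct $17,780; Pioneer Zone $12,400; Redwood Ward $9,770; Bellamy Borough $14,680. Sum = $71,610.
Difference $71,600 − $71,610 = −$10 applied to largest allocation (Meridian Precinct): Meridian Precinct becomes $17,770.

Lower District: $16,980 | Meridian Precinct: $17,770 | Pioneer Zone: $12,400 | Redwood Ward: $9,770 | Bellamy Borough: $14,680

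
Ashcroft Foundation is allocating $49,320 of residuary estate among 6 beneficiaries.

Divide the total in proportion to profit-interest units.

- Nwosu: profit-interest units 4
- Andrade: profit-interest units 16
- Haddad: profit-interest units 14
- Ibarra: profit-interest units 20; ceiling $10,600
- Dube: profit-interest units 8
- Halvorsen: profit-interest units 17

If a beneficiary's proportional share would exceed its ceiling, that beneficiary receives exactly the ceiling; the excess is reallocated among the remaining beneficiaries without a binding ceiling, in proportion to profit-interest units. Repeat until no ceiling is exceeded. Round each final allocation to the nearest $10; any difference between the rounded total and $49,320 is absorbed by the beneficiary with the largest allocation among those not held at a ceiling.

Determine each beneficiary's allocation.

Nwosu: $2,630 | Andrade: $10,500 | Haddad: $9,190 | Ibarra: $10,600 | Dube: $5,250 | Halvorsen: $11,150

Profit-interest units total: 79.
Proportional shares (ignoring caps): Nwosu 2,497.22; Andrade 9,988.86; Haddad 8,740.25; Ibarra 12,486.08; Dube 4,994.43; Halvorsen 10,613.16.
Cap binds for Ibarra ($10,600); balance $38,720 reallocated over remaining profit-interest units 59.
Redistributed shares: Nwosu 2,625.08 → $2,630; Andrade 10,500.34 → $10,500; Haddad 9,187.80 → $9,190; Dube 5,250.17 → $5,250; Halvorsen 11,156.61 → $11,160.
Rounding difference −$10 applied to Halvorsen → $11,150.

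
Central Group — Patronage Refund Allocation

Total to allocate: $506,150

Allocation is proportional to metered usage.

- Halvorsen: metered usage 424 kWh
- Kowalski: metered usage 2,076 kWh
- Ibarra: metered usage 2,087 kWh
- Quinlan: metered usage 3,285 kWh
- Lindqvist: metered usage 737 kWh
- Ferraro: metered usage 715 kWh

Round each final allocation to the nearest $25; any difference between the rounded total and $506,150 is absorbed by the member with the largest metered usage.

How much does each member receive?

Metered usage total: 9,324.
Unrounded shares: Halvorsen 424/9,324 × $506,150 = 23,016.69; Kowalski 2,076/9,324 × $506,150 = 112,694.92; Ibarra 2,087/9,324 × $506,150 = 113,292.05; Quinlan 3,285/9,324 × $506,150 = 178,325.05; Lindqvist 737/9,324 × $506,150 = 40,007.78; Ferraro 715/9,324 × $506,150 = 38,813.52.
Rounded to nearest $25: Halvorsen $23,025; Kowalski $112,700; Ibarra $113,300; Quinlan $178,325; Lindqvist $40,000; Ferraro $38,825. Sum = $506,175.
Difference $506,150 − $506,175 = −$25 applied to largest metered usage (Quinlan): Quinlan becomes $178,300.

Halvorsen: $23,025 · Kowalski: $112,700 · Ibarra: $113,300 · Quinlan: $178,300 · Lindqvist: $40,000 · Ferraro: $38,825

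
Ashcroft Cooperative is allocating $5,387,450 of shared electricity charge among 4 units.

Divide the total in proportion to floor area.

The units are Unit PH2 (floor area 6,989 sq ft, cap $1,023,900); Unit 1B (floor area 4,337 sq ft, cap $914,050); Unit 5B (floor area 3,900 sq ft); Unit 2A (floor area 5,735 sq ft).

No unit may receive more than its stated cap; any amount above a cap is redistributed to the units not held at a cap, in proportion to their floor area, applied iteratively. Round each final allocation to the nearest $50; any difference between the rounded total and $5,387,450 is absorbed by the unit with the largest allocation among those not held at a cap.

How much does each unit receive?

Unit PH2: $1,023,900 · Unit 1B: $914,050 · Unit 5B: $1,396,250 · Unit 2A: $2,053,250

Combined floor area = 20,961.
Unconstrained shares: Unit PH2 1,796,330.71; Unit 1B 1,114,706.87; Unit 5B 1,002,388.01; Unit 2A 1,474,024.41.
Held at cap: Unit PH2 ($1,023,900), Unit 1B ($914,050); remaining pool $3,449,500 reallocated over remaining floor area 9,635.
Redistributed shares: Unit 5B 1,396,268.81 → $1,396,250; Unit 2A 2,053,231.19 → $2,053,250.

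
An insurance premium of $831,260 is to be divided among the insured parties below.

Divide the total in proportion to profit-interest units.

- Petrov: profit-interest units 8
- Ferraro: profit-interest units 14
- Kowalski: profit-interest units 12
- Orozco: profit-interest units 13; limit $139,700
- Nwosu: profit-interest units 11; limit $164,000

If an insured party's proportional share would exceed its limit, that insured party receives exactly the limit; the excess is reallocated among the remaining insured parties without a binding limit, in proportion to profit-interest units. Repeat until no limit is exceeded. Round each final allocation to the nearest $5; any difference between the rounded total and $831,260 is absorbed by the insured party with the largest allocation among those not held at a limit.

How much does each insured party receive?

Petrov: $124,130; Ferraro: $217,230; Kowalski: $186,200; Orozco: $139,700; Nwosu: $164,000

Combined profit-interest units = 58.
Unconstrained shares: Petrov 114,656.55; Ferraro 200,648.97; Kowalski 171,984.83; Orozco 186,316.90; Nwosu 157,652.76.
Cap binds for Orozco ($139,700); remaining pool $691,560 reallocated over remaining profit-interest units 45.
Cap binds for Nwosu ($164,000); remaining pool $527,560 reallocated over remaining profit-interest units 34.
Shares after redistribution: Petrov 124,131.76 → $124,130; Ferraro 217,230.59 → $217,230; Kowalski 186,197.65 → $186,200.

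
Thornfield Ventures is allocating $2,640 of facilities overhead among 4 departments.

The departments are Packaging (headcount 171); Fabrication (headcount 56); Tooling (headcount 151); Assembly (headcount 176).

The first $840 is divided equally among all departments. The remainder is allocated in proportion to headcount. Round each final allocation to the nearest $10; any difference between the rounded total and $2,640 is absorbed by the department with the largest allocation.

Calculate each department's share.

First tranche $840 split equally: $210 each.
Remainder $1,800 by headcount (total 554): Packaging 555.60 → $560; Fabrication 181.95 → $180; Tooling 490.61 → $490; Assembly 571.84 → $570.
Totals: Packaging $210 + $560 = $770; Fabrication $210 + $180 = $390; Tooling $210 + $490 = $700; Assembly $210 + $570 = $780.

Packaging: $770 · Fabrication: $390 · Tooling: $700 · Assembly: $780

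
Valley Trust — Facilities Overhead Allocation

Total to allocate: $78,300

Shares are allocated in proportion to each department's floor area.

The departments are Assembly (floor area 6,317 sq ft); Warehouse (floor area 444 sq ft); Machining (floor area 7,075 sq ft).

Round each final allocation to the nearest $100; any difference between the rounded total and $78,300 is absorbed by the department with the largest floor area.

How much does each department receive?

Assembly: $35,700 · Warehouse: $2,500 · Machining: $40,100

Total floor area = 13,836.
Unrounded shares: Assembly 6,317/13,836 × $78,300 = 35,748.85; Warehouse 444/13,836 × $78,300 = 2,512.66; Machining 7,075/13,836 × $78,300 = 40,038.49.
After rounding ($100): Assembly $35,700; Warehouse $2,500; Machining $40,000. Sum = $78,200.
Difference $78,300 − $78,200 = +$100 applied to largest floor area (Machining): Machining becomes $40,100.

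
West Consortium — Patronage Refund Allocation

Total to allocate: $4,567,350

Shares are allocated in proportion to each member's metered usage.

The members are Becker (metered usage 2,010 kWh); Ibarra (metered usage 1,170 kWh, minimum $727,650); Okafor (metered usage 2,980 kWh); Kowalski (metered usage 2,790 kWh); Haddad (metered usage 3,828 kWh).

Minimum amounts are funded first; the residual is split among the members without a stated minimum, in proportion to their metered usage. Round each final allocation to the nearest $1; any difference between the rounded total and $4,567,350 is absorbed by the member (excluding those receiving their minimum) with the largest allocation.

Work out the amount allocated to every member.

Fund the minimums — Ibarra $727,650. Balance $3,839,700.
Balance split over remaining metered usage 11,608: Becker 664,868.80 → $664,869; Okafor 985,725.88 → $985,726; Kowalski 922,877.58 → $922,878; Haddad 1,266,227.74 → $1,266,228.
Rounding difference −$1 applied to Haddad → $1,266,227.

Becker: $664,869 | Ibarra: $727,650 | Okafor: $985,726 | Kowalski: $922,878 | Haddad: $1,266,227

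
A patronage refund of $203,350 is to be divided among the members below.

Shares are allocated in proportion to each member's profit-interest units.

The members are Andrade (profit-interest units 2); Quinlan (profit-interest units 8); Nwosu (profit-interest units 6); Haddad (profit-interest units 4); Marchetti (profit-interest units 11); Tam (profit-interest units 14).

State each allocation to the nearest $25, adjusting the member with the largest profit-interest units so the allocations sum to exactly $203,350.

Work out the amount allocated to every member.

Total profit-interest units = 45.
Pro-rata amounts: Andrade 2/45 × $203,350 = 9,037.78; Quinlan 8/45 × $203,350 = 36,151.11; Nwosu 6/45 × $203,350 = 27,113.33; Haddad 4/45 × $203,350 = 18,075.56; Marchetti 11/45 × $203,350 = 49,707.78; Tam 14/45 × $203,350 = 63,264.44.
After rounding ($25): Andrade $9,050; Quinlan $36,150; Nwosu $27,125; Haddad $18,075; Marchetti $49,700; Tam $63,275. Sum = $203,375.
Difference $203,350 − $203,375 = −$25 applied to largest profit-interest units (Tam): Tam becomes $63,250.

Andrade: $9,050 · Quinlan: $36,150 · Nwosu: $27,125 · Haddad: $18,075 · Marchetti: $49,700 · Tam: $63,250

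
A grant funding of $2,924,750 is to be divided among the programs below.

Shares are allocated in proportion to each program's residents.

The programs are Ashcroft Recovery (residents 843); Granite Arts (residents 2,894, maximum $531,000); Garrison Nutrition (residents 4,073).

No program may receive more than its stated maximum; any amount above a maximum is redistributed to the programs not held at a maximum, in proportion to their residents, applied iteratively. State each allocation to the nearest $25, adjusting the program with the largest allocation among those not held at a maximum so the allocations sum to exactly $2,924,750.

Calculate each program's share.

Combined residents = 7,810.
Unconstrained shares: Ashcroft Recovery 315,693.25; Granite Arts 1,083,767.80; Garrison Nutrition 1,525,288.96.
Capped: Granite Arts ($531,000); remaining pool $2,393,750 reallocated over remaining residents 4,916.
Redistributed shares: Ashcroft Recovery 410,482.35 → $410,475; Garrison Nutrition 1,983,267.65 → $1,983,275.

Ashcroft Recovery: $410,475; Granite Arts: $531,000; Garrison Nutrition: $1,983,275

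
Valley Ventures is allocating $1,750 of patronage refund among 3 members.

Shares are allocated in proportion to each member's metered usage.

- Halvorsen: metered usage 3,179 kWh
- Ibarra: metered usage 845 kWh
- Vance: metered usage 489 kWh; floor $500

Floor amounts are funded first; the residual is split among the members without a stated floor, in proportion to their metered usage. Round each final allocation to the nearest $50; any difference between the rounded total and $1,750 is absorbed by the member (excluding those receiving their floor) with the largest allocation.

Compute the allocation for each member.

Halvorsen: $1,000 | Ibarra: $250 | Vance: $500

Fund the minimums — Vance $500. Residual $1,250.
Residual split over remaining metered usage 4,024: Halvorsen 987.51 → $1,000; Ibarra 262.49 → $250.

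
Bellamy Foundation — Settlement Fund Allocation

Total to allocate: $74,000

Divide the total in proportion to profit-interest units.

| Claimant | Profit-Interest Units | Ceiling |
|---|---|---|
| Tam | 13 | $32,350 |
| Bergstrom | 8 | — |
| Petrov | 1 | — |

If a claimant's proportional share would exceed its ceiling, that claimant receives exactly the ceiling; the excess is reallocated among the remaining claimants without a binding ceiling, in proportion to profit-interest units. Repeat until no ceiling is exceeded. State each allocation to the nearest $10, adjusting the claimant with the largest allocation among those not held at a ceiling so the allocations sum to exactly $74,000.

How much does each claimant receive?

Tam: $32,350 | Bergstrom: $37,020 | Petrov: $4,630

Total profit-interest units = 22.
Pro-rata shares before constraints: Tam 43,727.27; Bergstrom 26,909.09; Petrov 3,363.64.
Cap binds for Tam ($32,350); balance $41,650 reallocated over remaining profit-interest units 9.
Redistributed shares: Bergstrom 37,022.22 → $37,020; Petrov 4,627.78 → $4,630.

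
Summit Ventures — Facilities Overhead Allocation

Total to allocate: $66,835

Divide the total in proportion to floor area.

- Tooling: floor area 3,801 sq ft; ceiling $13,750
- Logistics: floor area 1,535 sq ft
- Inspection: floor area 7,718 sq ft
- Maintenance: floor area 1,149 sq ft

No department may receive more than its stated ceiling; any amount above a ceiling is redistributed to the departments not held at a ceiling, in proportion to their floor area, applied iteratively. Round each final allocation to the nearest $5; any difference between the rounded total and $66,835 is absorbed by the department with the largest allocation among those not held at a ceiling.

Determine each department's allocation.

Tooling: $13,750; Logistics: $7,835; Inspection: $39,385; Maintenance: $5,865

Combined floor area = 14,203.
Unconstrained shares: Tooling 17,886.35; Logistics 7,223.24; Inspection 36,318.56; Maintenance 5,406.84.
Held at cap: Tooling ($13,750); remaining pool $53,085 reallocated over remaining floor area 10,402.
Redistributed shares: Logistics 7,833.64 → $7,835; Inspection 39,387.62 → $39,390; Maintenance 5,863.74 → $5,865.
Rounding difference −$5 applied to Inspection → $39,385.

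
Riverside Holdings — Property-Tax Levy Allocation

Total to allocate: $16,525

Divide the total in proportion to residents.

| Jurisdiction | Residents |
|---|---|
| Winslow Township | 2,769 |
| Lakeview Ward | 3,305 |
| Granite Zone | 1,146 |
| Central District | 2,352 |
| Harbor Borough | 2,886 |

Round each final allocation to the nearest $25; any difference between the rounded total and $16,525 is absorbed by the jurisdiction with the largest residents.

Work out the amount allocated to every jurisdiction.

Combined residents = 2,769 + 3,305 + 1,146 + 2,352 + 2,886 = 12,458.
Raw shares: Winslow Township 3,672.96; Lakeview Ward 4,383.94; Granite Zone 1,520.12; Central District 3,119.83; Harbor Borough 3,828.15.
At nearest $25: Winslow Township $3,675; Lakeview Ward $4,375; Granite Zone $1,525; Central District $3,125; Harbor Borough $3,825. Sum = $16,525.
Sum already equals the total — no adjustment.

Winslow Township: $3,675; Lakeview Ward: $4,375; Granite Zone: $1,525; Central District: $3,125; Harbor Borough: $3,825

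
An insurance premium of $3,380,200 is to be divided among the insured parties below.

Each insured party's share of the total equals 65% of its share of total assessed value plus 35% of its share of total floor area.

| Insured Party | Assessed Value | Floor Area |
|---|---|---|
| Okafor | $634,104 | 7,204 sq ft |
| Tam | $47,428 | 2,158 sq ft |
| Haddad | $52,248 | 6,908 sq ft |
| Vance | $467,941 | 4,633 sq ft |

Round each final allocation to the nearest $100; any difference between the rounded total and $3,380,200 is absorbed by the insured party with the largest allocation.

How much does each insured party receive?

Okafor: $1,567,000; Tam: $208,900; Haddad: $486,500; Vance: $1,117,800

Totals — assessed value 1,201,721, floor area 20,903.
Composite weights (65% assessed value + 35% floor area): Okafor 0.4636; Tam 0.0618; Haddad 0.1439; Vance 0.3307.
Pro-rata amounts: Okafor 1,567,077.42; Tam 208,852.23; Haddad 486,505.69; Vance 1,117,764.66.
Rounded to nearest $100: Okafor $1,567,100; Tam $208,900; Haddad $486,500; Vance $1,117,800. Sum = $3,380,300.
Difference $3,380,200 − $3,380,300 = −$100 applied to largest allocation (Okafor): Okafor becomes $1,567,000.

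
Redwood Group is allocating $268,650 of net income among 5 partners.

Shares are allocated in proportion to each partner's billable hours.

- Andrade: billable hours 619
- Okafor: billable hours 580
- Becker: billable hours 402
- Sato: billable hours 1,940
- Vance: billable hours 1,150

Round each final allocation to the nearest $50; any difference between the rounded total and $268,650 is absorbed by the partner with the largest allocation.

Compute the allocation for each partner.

Andrade: $35,450 · Okafor: $33,200 · Becker: $23,000 · Sato: $111,150 · Vance: $65,850

Total billable hours = 4,691.
Raw shares: Andrade 619/4,691 × $268,650 = 35,449.66; Okafor 580/4,691 × $268,650 = 33,216.16; Becker 402/4,691 × $268,650 = 23,022.23; Sato 1,940/4,691 × $268,650 = 111,102.32; Vance 1,150/4,691 × $268,650 = 65,859.62.
Rounded to nearest $50: Andrade $35,450; Okafor $33,200; Becker $23,000; Sato $111,100; Vance $65,850. Sum = $268,600.
Difference $268,650 − $268,600 = +$50 applied to largest allocation (Sato): Sato becomes $111,150.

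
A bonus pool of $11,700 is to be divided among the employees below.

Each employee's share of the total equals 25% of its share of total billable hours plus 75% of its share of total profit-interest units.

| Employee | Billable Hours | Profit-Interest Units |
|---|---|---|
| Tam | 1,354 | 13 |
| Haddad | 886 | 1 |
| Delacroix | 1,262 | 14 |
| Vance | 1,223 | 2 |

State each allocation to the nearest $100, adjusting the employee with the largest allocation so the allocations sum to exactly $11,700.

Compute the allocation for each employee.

Tam: $4,600; Haddad: $800; Delacroix: $5,000; Vance: $1,300

Billable hours total 4,725; profit-interest units total 30.
Blended shares (25% billable hours + 75% profit-interest units): Tam 0.3966; Haddad 0.0719; Delacroix 0.4168; Vance 0.1147.
Pro-rata amounts: Tam 4,640.69; Haddad 840.98; Delacroix 4,876.24; Vance 1,342.10.
After rounding ($100): Tam $4,600; Haddad $800; Delacroix $4,900; Vance $1,300. Sum = $11,600.
Difference $11,700 − $11,600 = +$100 applied to largest allocation (Delacroix): Delacroix becomes $5,000.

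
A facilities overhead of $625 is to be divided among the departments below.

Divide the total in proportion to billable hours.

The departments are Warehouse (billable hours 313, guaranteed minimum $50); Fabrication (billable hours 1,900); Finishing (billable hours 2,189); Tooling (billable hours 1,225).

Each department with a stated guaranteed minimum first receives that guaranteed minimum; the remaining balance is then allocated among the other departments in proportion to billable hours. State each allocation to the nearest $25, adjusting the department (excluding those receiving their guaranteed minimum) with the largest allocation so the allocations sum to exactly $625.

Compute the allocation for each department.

Guaranteed amounts: Warehouse $50. Remaining pool $575.
Remaining pool split over remaining billable hours 5,314: Fabrication 205.59 → $200; Finishing 236.86 → $225; Tooling 132.55 → $125.
Rounding difference +$25 applied to Finishing → $250.

Warehouse: $50 | Fabrication: $200 | Finishing: $250 | Tooling: $125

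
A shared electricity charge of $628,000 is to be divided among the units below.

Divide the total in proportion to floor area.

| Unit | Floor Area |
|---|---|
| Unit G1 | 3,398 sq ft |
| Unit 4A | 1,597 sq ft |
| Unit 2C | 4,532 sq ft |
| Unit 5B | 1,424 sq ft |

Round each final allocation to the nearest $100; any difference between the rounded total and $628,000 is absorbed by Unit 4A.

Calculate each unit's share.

Unit G1: $194,900 | Unit 4A: $91,500 | Unit 2C: $259,900 | Unit 5B: $81,700

Combined floor area = 10,951.
Pro-rata amounts: Unit G1 3,398/10,951 × $628,000 = 194,862.93; Unit 4A 1,597/10,951 × $628,000 = 91,582.14; Unit 2C 4,532/10,951 × $628,000 = 259,893.71; Unit 5B 1,424/10,951 × $628,000 = 81,661.22.
Rounded to nearest $100: Unit G1 $194,900; Unit 4A $91,600; Unit 2C $259,900; Unit 5B $81,700. Sum = $628,100.
Difference $628,000 − $628,100 = −$100 applied to Unit 4A: Unit 4A becomes $91,500.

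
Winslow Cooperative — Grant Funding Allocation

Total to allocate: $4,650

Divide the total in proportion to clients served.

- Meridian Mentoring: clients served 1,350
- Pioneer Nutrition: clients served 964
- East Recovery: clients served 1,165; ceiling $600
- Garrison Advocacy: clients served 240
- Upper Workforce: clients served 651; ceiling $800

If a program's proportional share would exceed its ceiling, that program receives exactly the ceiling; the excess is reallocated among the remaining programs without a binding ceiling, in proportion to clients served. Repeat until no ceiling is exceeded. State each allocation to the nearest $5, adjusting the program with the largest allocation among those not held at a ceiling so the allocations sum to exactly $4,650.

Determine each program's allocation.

Meridian Mentoring: $1,720; Pioneer Nutrition: $1,225; East Recovery: $600; Garrison Advocacy: $305; Upper Workforce: $800

Sum of clients served: 4,370.
Pro-rata shares before constraints: Meridian Mentoring 1,436.50; Pioneer Nutrition 1,025.77; East Recovery 1,239.65; Garrison Advocacy 255.38; Upper Workforce 692.71.
Cap binds for East Recovery ($600); residual $4,050 reallocated over remaining clients served 3,205.
Cap binds for Upper Workforce ($800); residual $3,250 reallocated over remaining clients served 2,554.
Remaining shares: Meridian Mentoring 1,717.89 → $1,720; Pioneer Nutrition 1,226.70 → $1,225; Garrison Advocacy 305.40 → $305.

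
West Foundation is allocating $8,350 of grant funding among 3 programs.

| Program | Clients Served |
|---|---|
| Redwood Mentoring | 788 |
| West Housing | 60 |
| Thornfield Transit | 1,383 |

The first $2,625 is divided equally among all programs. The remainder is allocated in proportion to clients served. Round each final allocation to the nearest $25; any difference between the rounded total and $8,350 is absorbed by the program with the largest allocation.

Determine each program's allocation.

$2,625 shared equally gives $875 per program.
Remainder $5,725 by clients served (total 2,231): Redwood Mentoring 2,022.10 → $2,025; West Housing 153.97 → $150; Thornfield Transit 3,548.94 → $3,550.
Totals: Redwood Mentoring $875 + $2,025 = $2,900; West Housing $875 + $150 = $1,025; Thornfield Transit $875 + $3,550 = $4,425.

Redwood Mentoring: $2,900 · West Housing: $1,025 · Thornfield Transit: $4,425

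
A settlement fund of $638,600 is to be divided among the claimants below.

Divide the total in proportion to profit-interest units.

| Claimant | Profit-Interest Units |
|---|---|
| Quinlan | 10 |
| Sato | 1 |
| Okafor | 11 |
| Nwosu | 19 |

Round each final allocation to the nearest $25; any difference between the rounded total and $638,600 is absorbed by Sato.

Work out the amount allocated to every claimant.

Quinlan: $155,750; Sato: $15,600; Okafor: $171,325; Nwosu: $295,925

Profit-interest units total: 41.
Unrounded shares: Quinlan 10/41 × $638,600 = 155,756.10; Sato 1/41 × $638,600 = 15,575.61; Okafor 11/41 × $638,600 = 171,331.71; Nwosu 19/41 × $638,600 = 295,936.59.
Rounded to nearest $25: Quinlan $155,750; Sato $15,575; Okafor $171,325; Nwosu $295,925. Sum = $638,575.
Difference $638,600 − $638,575 = +$25 applied to Sato: Sato becomes $15,600.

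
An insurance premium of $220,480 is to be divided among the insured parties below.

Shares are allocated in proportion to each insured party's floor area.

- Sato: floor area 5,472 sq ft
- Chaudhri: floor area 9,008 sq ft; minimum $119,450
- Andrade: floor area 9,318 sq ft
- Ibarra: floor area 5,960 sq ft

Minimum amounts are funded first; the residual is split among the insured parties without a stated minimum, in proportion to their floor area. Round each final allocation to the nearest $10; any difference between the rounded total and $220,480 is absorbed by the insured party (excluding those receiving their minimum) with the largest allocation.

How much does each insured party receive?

Sato: $26,640; Chaudhri: $119,450; Andrade: $45,370; Ibarra: $29,020

Fund the minimums — Chaudhri $119,450. Balance $101,030.
Balance split over remaining floor area 20,750: Sato 26,642.71 → $26,640; Andrade 45,368.56 → $45,370; Ibarra 29,018.74 → $29,020.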